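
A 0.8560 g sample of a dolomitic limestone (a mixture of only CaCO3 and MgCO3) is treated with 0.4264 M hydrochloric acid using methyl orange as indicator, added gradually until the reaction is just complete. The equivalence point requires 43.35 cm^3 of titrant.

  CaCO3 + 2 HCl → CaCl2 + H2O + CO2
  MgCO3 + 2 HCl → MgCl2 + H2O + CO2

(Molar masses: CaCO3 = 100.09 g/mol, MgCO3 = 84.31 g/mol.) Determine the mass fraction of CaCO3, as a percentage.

56.90 %

n(HCl) = 0.04335 × 0.4264 = 0.01848 mol
Let x = n(CaCO3), y = n(MgCO3).
Titrant: 2x + 2y = 0.01848;  mass: 100.09x + 84.31y = 0.8560
Solving, x = 4.866 × 10^-3 mol, y = 4.376 × 10^-3 mol
mass of CaCO3 = 4.866 × 10^-3 × 100.09 = 0.4871 g
% CaCO3 = 0.4871 / 0.8560 × 100 = 56.90 %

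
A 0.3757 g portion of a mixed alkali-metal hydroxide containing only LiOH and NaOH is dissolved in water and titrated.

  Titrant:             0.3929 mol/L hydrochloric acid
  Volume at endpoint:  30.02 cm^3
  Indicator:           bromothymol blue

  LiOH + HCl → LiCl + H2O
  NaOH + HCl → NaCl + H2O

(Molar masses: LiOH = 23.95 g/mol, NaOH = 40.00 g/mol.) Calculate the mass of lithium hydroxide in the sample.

n(HCl) = 0.03002 × 0.3929 = 0.01179 mol
Let x = n(LiOH), y = n(NaOH).
Titrant: 1x + 1y = 0.01179;  mass: 23.95x + 40.00y = 0.3757
Solving, x = 5.987 × 10^-3 mol, y = 5.808 × 10^-3 mol
mass of LiOH = 5.987 × 10^-3 × 23.95 = 0.1434 g

0.1434 g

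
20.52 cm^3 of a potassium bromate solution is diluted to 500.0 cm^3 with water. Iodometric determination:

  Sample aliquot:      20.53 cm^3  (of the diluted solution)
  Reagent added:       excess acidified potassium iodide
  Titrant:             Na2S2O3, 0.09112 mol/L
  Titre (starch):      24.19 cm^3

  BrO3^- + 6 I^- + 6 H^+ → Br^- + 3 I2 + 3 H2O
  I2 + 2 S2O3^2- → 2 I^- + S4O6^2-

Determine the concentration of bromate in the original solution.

n(S2O3^2-) = 0.02419 × 0.09112 = 2.204 × 10^-3 mol
n(I2) = n(S2O3^2-)/2 = 1.102 × 10^-3 mol
From the 1:3 ratio, n(BrO3^-) in the aliquot = 1/3 × 1.102 × 10^-3 = 3.674 × 10^-4 mol
[BrO3^-]_dilute = 3.674 × 10^-4 / 0.02053 = 0.01789 mol/L
[BrO3^-]_original = 0.01789 × 500.0/20.52 = 0.4360 mol/L

0.4360 mol/L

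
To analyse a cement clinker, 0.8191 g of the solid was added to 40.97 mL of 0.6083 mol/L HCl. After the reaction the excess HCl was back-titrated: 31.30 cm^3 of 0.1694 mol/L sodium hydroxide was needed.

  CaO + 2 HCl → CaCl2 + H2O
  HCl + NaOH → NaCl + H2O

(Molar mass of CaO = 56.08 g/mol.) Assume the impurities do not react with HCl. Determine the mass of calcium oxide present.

0.5501 g

n(HCl) added = 0.04097 × 0.6083 = 0.02492 mol
n(NaOH) used in back-titration = 0.03130 × 0.1694 = 5.302 × 10^-3 mol
n(HCl) left over = 5.302 × 10^-3 mol (1:1 ratio)
n(HCl) consumed by analyte = 0.02492 − 5.302 × 10^-3 = 0.01962 mol
From the 1:2 ratio, n(CaO) = 1/2 × 0.01962 = 9.810 × 10^-3 mol
mass of CaO = 9.810 × 10^-3 × 56.08 = 0.5501 g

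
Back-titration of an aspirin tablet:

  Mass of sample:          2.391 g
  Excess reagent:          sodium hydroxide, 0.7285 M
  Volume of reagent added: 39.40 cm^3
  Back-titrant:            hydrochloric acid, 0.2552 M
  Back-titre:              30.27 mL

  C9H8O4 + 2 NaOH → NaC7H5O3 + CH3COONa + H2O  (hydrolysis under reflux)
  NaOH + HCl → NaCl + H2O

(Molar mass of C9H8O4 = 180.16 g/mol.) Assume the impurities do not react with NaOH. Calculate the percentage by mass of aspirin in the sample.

79.03 %

n(NaOH) added = 0.03940 × 0.7285 = 0.02870 mol
n(HCl) used in back-titration = 0.03027 × 0.2552 = 7.725 × 10^-3 mol
n(NaOH) left over = 7.725 × 10^-3 mol (1:1 ratio)
n(NaOH) consumed by analyte = 0.02870 − 7.725 × 10^-3 = 0.02098 mol
From the 1:2 ratio, n(C9H8O4) = 1/2 × 0.02098 = 0.01049 mol
mass of C9H8O4 = 0.01049 × 180.16 = 1.890 g
% C9H8O4 = 1.890 / 2.391 × 100 = 79.03 %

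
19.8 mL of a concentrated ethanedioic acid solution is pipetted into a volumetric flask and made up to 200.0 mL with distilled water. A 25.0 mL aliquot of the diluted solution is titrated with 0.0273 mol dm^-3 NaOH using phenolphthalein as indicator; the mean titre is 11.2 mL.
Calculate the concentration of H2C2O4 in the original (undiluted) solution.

0.0618 mol/L

H2C2O4 + 2 NaOH → Na2C2O4 + 2 H2O
n(NaOH) = 0.0112 × 0.0273 = 3.06 × 10^-4 mol
From the 1:2 ratio, n(H2C2O4) in the aliquot = 1/2 × 3.06 × 10^-4 = 1.53 × 10^-4 mol
[H2C2O4]_dilute = 1.53 × 10^-4 / 0.0250 = 0.00612 mol/L
Dilution factor = 200.0 / 19.8 = 10.10
[H2C2O4]_stock = 0.00612 × 10.10 = 0.0618 mol/L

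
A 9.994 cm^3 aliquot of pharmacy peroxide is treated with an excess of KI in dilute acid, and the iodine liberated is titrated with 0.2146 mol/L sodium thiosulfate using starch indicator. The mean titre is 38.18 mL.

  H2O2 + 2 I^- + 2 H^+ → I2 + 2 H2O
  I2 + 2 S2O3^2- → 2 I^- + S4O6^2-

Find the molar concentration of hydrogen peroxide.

0.4099 mol/L

n(S2O3^2-) = 0.03818 × 0.2146 = 8.193 × 10^-3 mol
n(I2) = n(S2O3^2-)/2 = 4.097 × 10^-3 mol
n(H2O2) in the aliquot = 4.097 × 10^-3 mol (1:1 ratio)
[H2O2] = 4.097 × 10^-3 / 0.009994 = 0.4099 mol/L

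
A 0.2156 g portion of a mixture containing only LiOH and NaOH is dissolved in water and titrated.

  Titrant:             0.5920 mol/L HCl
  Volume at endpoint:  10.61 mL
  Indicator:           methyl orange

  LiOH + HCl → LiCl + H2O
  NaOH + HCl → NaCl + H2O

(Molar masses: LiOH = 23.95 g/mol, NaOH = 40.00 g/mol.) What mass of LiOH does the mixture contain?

n(HCl) = 0.01061 × 0.5920 = 6.281 × 10^-3 mol
Let x = n(LiOH), y = n(NaOH).
Titrant: 1x + 1y = 6.281 × 10^-3;  mass: 23.95x + 40.00y = 0.2156
Solving, x = 2.221 × 10^-3 mol, y = 4.060 × 10^-3 mol
mass of LiOH = 2.221 × 10^-3 × 23.95 = 0.05319 g

0.05319 g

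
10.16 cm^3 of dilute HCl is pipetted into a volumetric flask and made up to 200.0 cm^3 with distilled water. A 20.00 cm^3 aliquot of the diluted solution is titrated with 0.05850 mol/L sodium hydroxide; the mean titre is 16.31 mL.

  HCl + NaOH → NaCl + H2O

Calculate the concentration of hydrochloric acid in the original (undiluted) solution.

0.9391 mol/L

n(NaOH) = 0.01631 × 0.05850 = 9.541 × 10^-4 mol
n(HCl) in the aliquot = 9.541 × 10^-4 mol (1:1 ratio)
[HCl]_dilute = 9.541 × 10^-4 / 0.02000 = 0.04771 mol/L
Dilution factor = 200.0 / 10.16 = 19.69
[HCl]_stock = 0.04771 × 19.69 = 0.9391 mol/L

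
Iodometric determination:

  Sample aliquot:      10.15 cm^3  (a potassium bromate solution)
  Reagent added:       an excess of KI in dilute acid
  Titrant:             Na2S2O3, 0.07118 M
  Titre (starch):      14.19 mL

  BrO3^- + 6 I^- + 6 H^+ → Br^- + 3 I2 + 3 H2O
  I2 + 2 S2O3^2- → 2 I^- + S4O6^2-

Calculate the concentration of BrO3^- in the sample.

n(S2O3^2-) = 0.01419 × 0.07118 = 1.010 × 10^-3 mol
n(I2) = n(S2O3^2-)/2 = 5.050 × 10^-4 mol
From the 1:3 ratio, n(BrO3^-) in the aliquot = 1/3 × 5.050 × 10^-4 = 1.683 × 10^-4 mol
[BrO3^-] = 1.683 × 10^-4 / 0.01015 = 0.01659 mol/L

0.01659 M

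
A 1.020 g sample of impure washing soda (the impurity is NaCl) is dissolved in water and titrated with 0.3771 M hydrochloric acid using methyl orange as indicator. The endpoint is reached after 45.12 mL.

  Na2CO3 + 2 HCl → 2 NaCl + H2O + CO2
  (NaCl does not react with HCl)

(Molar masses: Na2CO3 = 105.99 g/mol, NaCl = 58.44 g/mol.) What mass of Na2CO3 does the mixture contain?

0.9017 g

n(HCl) = 0.04512 × 0.3771 = 0.01701 mol
Let x = n(Na2CO3), y = n(NaCl).
Titrant: 2x = 0.01701;  mass: 105.99x + 58.44y = 1.020
Solving, x = 8.507 × 10^-3 mol, y = 2.024 × 10^-3 mol
mass of Na2CO3 = 8.507 × 10^-3 × 105.99 = 0.9017 g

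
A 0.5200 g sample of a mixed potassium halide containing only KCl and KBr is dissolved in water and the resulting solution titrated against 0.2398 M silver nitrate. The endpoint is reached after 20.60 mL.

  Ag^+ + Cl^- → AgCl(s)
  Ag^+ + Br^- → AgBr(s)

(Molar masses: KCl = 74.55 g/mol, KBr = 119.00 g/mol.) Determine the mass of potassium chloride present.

0.1138 g

n(AgNO3) = 0.02060 × 0.2398 = 4.940 × 10^-3 mol
Let x = n(KCl), y = n(KBr).
Titrant: 1x + 1y = 4.940 × 10^-3;  mass: 74.55x + 119.00y = 0.5200
Solving, x = 1.526 × 10^-3 mol, y = 3.414 × 10^-3 mol
mass of KCl = 1.526 × 10^-3 × 74.55 = 0.1138 g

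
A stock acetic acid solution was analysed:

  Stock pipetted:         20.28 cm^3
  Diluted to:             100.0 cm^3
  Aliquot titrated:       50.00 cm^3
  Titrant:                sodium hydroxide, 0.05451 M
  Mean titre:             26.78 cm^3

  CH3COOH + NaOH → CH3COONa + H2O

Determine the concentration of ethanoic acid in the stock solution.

n(NaOH) = 0.02678 × 0.05451 = 1.460 × 10^-3 mol
n(CH3COOH) in the aliquot = 1.460 × 10^-3 mol (1:1 ratio)
[CH3COOH]_dilute = 1.460 × 10^-3 / 0.05000 = 0.02920 mol/L
Dilution factor = 100.0 / 20.28 = 4.931
[CH3COOH]_stock = 0.02920 × 4.931 = 0.1440 mol/L

0.1440 M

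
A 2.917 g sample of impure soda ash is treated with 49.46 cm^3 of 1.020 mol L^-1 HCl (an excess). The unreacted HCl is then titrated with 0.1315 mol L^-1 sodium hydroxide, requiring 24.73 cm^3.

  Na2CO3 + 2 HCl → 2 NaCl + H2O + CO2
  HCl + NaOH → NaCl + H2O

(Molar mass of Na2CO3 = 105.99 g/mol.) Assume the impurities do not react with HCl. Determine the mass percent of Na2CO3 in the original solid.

85.75 %

n(HCl) added = 0.04946 × 1.020 = 0.05045 mol
n(NaOH) used in back-titration = 0.02473 × 0.1315 = 3.252 × 10^-3 mol
n(HCl) left over = 3.252 × 10^-3 mol (1:1 ratio)
n(HCl) consumed by analyte = 0.05045 − 3.252 × 10^-3 = 0.04720 mol
From the 1:2 ratio, n(Na2CO3) = 1/2 × 0.04720 = 0.02360 mol
mass of Na2CO3 = 0.02360 × 105.99 = 2.501 g
% Na2CO3 = 2.501 / 2.917 × 100 = 85.75 %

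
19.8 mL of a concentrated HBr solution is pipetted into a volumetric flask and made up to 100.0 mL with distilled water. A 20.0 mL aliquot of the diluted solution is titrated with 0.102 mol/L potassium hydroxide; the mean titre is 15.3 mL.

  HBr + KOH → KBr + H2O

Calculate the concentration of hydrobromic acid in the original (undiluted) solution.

0.394 mol/L

n(KOH) = 0.0153 × 0.102 = 1.56 × 10^-3 mol
n(HBr) in the aliquot = 1.56 × 10^-3 mol (1:1 ratio)
[HBr]_dilute = 1.56 × 10^-3 / 0.0200 = 0.0780 mol/L
Dilution factor = 100.0 / 19.8 = 5.051
[HBr]_stock = 0.0780 × 5.051 = 0.394 mol/L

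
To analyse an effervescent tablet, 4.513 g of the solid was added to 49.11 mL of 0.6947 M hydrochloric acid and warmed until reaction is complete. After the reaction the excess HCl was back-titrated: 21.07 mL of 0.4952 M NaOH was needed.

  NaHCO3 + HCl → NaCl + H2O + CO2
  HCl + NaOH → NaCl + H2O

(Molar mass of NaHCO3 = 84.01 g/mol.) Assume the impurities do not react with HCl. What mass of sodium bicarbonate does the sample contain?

n(HCl) added = 0.04911 × 0.6947 = 0.03412 mol
n(NaOH) used in back-titration = 0.02107 × 0.4952 = 0.01043 mol
n(HCl) left over = 0.01043 mol (1:1 ratio)
n(HCl) consumed by analyte = 0.03412 − 0.01043 = 0.02368 mol
n(NaHCO3) = 0.02368 mol (1:1 ratio)
mass of NaHCO3 = 0.02368 × 84.01 = 1.990 g

1.990 g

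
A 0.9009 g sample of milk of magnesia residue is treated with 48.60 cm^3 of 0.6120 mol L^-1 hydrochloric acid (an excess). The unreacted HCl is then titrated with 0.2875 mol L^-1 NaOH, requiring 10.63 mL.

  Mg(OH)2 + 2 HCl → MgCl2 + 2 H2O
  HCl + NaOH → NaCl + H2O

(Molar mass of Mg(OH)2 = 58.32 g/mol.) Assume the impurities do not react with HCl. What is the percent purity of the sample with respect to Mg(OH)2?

86.38 %

n(HCl) added = 0.04860 × 0.6120 = 0.02974 mol
n(NaOH) used in back-titration = 0.01063 × 0.2875 = 3.056 × 10^-3 mol
n(HCl) left over = 3.056 × 10^-3 mol (1:1 ratio)
n(HCl) consumed by analyte = 0.02974 − 3.056 × 10^-3 = 0.02669 mol
From the 1:2 ratio, n(Mg(OH)2) = 1/2 × 0.02669 = 0.01334 mol
mass of Mg(OH)2 = 0.01334 × 58.32 = 0.7782 g
% Mg(OH)2 = 0.7782 / 0.9009 × 100 = 86.38 %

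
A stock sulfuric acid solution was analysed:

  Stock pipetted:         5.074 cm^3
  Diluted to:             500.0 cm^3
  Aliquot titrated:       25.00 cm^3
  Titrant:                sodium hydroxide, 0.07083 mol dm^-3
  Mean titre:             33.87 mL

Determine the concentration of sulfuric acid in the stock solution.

4.728 mol/L

H2SO4 + 2 NaOH → Na2SO4 + 2 H2O
n(NaOH) = 0.03387 × 0.07083 = 2.399 × 10^-3 mol
From the 1:2 ratio, n(H2SO4) in the aliquot = 1/2 × 2.399 × 10^-3 = 1.200 × 10^-3 mol
[H2SO4]_dilute = 1.200 × 10^-3 / 0.02500 = 0.04798 mol/L
Dilution factor = 500.0 / 5.074 = 98.54
[H2SO4]_stock = 0.04798 × 98.54 = 4.728 mol/L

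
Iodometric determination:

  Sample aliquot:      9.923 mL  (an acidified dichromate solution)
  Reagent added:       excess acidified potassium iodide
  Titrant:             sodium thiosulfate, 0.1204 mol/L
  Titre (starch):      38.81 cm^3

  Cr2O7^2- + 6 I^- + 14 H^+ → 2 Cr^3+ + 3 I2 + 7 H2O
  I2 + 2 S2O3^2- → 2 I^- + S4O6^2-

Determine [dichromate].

0.07848 mol/L

n(S2O3^2-) = 0.03881 × 0.1204 = 4.673 × 10^-3 mol
n(I2) = n(S2O3^2-)/2 = 2.336 × 10^-3 mol
From the 1:3 ratio, n(Cr2O7^2-) in the aliquot = 1/3 × 2.336 × 10^-3 = 7.788 × 10^-4 mol
[Cr2O7^2-] = 7.788 × 10^-4 / 0.009923 = 0.07848 mol/L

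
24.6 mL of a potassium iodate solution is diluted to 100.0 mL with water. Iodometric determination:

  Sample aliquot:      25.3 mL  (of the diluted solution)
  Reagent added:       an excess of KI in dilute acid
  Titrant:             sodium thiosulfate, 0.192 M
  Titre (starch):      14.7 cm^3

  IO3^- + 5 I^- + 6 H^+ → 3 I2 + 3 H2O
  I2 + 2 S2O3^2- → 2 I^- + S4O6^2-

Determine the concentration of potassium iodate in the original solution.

0.0756 M

n(S2O3^2-) = 0.0147 × 0.192 = 2.82 × 10^-3 mol
n(I2) = n(S2O3^2-)/2 = 1.41 × 10^-3 mol
From the 1:3 ratio, n(IO3^-) in the aliquot = 1/3 × 1.41 × 10^-3 = 4.70 × 10^-4 mol
[IO3^-]_dilute = 4.70 × 10^-4 / 0.0253 = 0.0186 mol/L
[IO3^-]_original = 0.0186 × 100.0/24.6 = 0.0756 mol/L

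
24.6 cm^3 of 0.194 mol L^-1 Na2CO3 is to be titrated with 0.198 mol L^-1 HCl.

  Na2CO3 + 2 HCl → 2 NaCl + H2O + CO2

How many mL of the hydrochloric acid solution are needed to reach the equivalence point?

n(Na2CO3) = 0.0246 L × 0.194 mol/L = 4.77 × 10^-3 mol
From the 2:1 stoichiometry, n(HCl) = 2/1 × 4.77 × 10^-3 = 9.54 × 10^-3 mol
V(HCl) = 9.54 × 10^-3 mol / 0.198 mol/L = 0.0482 L = 48.2 mL

48.2 mL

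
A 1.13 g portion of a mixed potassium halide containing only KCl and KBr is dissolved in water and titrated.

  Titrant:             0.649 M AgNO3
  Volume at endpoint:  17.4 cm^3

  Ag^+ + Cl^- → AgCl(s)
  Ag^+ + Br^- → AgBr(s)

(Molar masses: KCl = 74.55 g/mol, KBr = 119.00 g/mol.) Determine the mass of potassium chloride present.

0.359 g

n(AgNO3) = 0.0174 × 0.649 = 0.0113 mol
Let x = n(KCl), y = n(KBr).
Titrant: 1x + 1y = 0.0113;  mass: 74.55x + 119.00y = 1.13
Solving, x = 4.81 × 10^-3 mol, y = 6.48 × 10^-3 mol
mass of KCl = 4.81 × 10^-3 × 74.55 = 0.359 g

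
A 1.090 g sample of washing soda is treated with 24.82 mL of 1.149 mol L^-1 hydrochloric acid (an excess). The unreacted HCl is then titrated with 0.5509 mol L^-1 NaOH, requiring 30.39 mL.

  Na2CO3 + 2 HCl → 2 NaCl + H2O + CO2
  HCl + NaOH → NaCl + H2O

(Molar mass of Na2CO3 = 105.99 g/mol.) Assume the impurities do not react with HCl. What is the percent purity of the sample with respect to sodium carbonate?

n(HCl) added = 0.02482 × 1.149 = 0.02852 mol
n(NaOH) used in back-titration = 0.03039 × 0.5509 = 0.01674 mol
n(HCl) left over = 0.01674 mol (1:1 ratio)
n(HCl) consumed by analyte = 0.02852 − 0.01674 = 0.01178 mol
From the 1:2 ratio, n(Na2CO3) = 1/2 × 0.01178 = 5.888 × 10^-3 mol
mass of Na2CO3 = 5.888 × 10^-3 × 105.99 = 0.6241 g
% Na2CO3 = 0.6241 / 1.090 × 100 = 57.26 %

57.26 %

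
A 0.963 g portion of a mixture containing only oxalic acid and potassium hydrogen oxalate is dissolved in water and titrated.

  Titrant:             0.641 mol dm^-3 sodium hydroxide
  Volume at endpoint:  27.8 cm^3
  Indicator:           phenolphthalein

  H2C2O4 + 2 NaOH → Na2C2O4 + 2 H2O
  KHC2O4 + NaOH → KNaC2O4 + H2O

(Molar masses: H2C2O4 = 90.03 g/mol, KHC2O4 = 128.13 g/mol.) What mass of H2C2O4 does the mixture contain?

n(NaOH) = 0.0278 × 0.641 = 0.0178 mol
Let x = n(H2C2O4), y = n(KHC2O4).
Titrant: 2x + 1y = 0.0178;  mass: 90.03x + 128.13y = 0.963
Solving, x = 7.94 × 10^-3 mol, y = 1.94 × 10^-3 mol
mass of H2C2O4 = 7.94 × 10^-3 × 90.03 = 0.715 g

0.715 g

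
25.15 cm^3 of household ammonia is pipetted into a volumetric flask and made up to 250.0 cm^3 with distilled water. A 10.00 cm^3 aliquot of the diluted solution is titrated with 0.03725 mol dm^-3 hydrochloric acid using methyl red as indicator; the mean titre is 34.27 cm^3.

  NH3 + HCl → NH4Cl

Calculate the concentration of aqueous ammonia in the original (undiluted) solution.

n(HCl) = 0.03427 × 0.03725 = 1.277 × 10^-3 mol
n(NH3) in the aliquot = 1.277 × 10^-3 mol (1:1 ratio)
[NH3]_dilute = 1.277 × 10^-3 / 0.01000 = 0.1277 mol/L
Dilution factor = 250.0 / 25.15 = 9.940
[NH3]_stock = 0.1277 × 9.940 = 1.269 mol/L

1.269 mol/L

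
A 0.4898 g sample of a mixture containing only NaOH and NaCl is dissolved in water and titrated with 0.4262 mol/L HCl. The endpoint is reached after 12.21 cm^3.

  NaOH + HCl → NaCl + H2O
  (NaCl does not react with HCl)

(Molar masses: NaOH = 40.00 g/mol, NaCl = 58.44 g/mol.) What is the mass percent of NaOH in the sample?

n(HCl) = 0.01221 × 0.4262 = 5.204 × 10^-3 mol
Let x = n(NaOH), y = n(NaCl).
Titrant: 1x = 5.204 × 10^-3;  mass: 40.00x + 58.44y = 0.4898
Solving, x = 5.204 × 10^-3 mol, y = 4.819 × 10^-3 mol
mass of NaOH = 5.204 × 10^-3 × 40.00 = 0.2082 g
% NaOH = 0.2082 / 0.4898 × 100 = 42.50 %

42.50 %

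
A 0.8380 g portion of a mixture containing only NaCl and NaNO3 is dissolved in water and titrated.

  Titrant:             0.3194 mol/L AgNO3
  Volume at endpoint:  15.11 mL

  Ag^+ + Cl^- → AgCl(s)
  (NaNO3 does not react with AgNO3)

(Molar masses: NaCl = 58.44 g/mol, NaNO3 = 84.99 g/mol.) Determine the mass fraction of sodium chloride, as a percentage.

33.66 %

n(AgNO3) = 0.01511 × 0.3194 = 4.826 × 10^-3 mol
Let x = n(NaCl), y = n(NaNO3).
Titrant: 1x = 4.826 × 10^-3;  mass: 58.44x + 84.99y = 0.8380
Solving, x = 4.826 × 10^-3 mol, y = 6.541 × 10^-3 mol
mass of NaCl = 4.826 × 10^-3 × 58.44 = 0.2820 g
% NaCl = 0.2820 / 0.8380 × 100 = 33.66 %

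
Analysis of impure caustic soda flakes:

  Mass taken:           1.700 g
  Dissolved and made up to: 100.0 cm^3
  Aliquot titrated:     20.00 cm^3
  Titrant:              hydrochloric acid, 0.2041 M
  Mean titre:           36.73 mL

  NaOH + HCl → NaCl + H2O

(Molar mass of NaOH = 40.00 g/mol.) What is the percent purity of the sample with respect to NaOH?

88.20 %

n(HCl) per titration = 0.03673 × 0.2041 = 7.497 × 10^-3 mol
n(NaOH) in each aliquot = 7.497 × 10^-3 mol (1:1 ratio)
n(NaOH) in the whole flask = 7.497 × 10^-3 × 100.0/20.00 = 0.03748 mol
mass of NaOH = 0.03748 × 40.00 = 1.499 g
% NaOH = 1.499 / 1.700 × 100 = 88.20 %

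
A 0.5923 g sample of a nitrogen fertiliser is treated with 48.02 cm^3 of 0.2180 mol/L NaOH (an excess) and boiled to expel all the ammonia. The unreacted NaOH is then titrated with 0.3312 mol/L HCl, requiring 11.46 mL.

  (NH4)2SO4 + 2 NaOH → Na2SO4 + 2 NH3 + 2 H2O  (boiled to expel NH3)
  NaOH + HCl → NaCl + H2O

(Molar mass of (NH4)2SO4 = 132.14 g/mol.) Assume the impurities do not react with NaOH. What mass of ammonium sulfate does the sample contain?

0.4409 g

n(NaOH) added = 0.04802 × 0.2180 = 0.01047 mol
n(HCl) used in back-titration = 0.01146 × 0.3312 = 3.796 × 10^-3 mol
n(NaOH) left over = 3.796 × 10^-3 mol (1:1 ratio)
n(NaOH) consumed by analyte = 0.01047 − 3.796 × 10^-3 = 6.673 × 10^-3 mol
From the 1:2 ratio, n((NH4)2SO4) = 1/2 × 6.673 × 10^-3 = 3.336 × 10^-3 mol
mass of (NH4)2SO4 = 3.336 × 10^-3 × 132.14 = 0.4409 g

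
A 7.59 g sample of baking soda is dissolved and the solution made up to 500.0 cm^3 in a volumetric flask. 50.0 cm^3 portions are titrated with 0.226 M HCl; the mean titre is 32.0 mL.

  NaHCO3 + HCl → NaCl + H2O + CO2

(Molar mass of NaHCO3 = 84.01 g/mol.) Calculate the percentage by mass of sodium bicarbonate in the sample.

80.0 %

n(HCl) per titration = 0.0320 × 0.226 = 7.23 × 10^-3 mol
n(NaHCO3) in each aliquot = 7.23 × 10^-3 mol (1:1 ratio)
n(NaHCO3) in the whole flask = 7.23 × 10^-3 × 500.0/50.0 = 0.0723 mol
mass of NaHCO3 = 0.0723 × 84.01 = 6.08 g
% NaHCO3 = 6.08 / 7.59 × 100 = 80.0 %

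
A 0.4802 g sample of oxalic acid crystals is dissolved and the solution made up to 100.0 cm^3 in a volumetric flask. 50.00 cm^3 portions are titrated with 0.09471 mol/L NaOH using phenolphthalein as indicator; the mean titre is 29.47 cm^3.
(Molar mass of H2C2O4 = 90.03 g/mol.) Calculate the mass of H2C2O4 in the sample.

H2C2O4 + 2 NaOH → Na2C2O4 + 2 H2O
n(NaOH) per titration = 0.02947 × 0.09471 = 2.791 × 10^-3 mol
From the 1:2 ratio, n(H2C2O4) in each aliquot = 1/2 × 2.791 × 10^-3 = 1.396 × 10^-3 mol
n(H2C2O4) in the whole flask = 1.396 × 10^-3 × 100.0/50.00 = 2.791 × 10^-3 mol
mass of H2C2O4 = 2.791 × 10^-3 × 90.03 = 0.2513 g

0.2513 g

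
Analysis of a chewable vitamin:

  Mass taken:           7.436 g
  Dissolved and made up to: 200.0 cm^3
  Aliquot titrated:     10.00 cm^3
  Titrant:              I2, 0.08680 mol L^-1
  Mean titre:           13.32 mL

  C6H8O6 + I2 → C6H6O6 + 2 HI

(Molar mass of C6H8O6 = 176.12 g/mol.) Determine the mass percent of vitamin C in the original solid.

54.77 %

n(I2) per titration = 0.01332 × 0.08680 = 1.156 × 10^-3 mol
n(C6H8O6) in each aliquot = 1.156 × 10^-3 mol (1:1 ratio)
n(C6H8O6) in the whole flask = 1.156 × 10^-3 × 200.0/10.00 = 0.02312 mol
mass of C6H8O6 = 0.02312 × 176.12 = 4.073 g
% C6H8O6 = 4.073 / 7.436 × 100 = 54.77 %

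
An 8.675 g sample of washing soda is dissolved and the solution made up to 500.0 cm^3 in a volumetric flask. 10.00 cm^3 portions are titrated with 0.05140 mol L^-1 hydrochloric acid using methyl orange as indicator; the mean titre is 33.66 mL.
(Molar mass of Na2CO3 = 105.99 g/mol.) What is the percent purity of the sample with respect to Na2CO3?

52.85 %

Na2CO3 + 2 HCl → 2 NaCl + H2O + CO2
n(HCl) per titration = 0.03366 × 0.05140 = 1.730 × 10^-3 mol
From the 1:2 ratio, n(Na2CO3) in each aliquot = 1/2 × 1.730 × 10^-3 = 8.651 × 10^-4 mol
n(Na2CO3) in the whole flask = 8.651 × 10^-4 × 500.0/10.00 = 0.04325 mol
mass of Na2CO3 = 0.04325 × 105.99 = 4.584 g
% Na2CO3 = 4.584 / 8.675 × 100 = 52.85 %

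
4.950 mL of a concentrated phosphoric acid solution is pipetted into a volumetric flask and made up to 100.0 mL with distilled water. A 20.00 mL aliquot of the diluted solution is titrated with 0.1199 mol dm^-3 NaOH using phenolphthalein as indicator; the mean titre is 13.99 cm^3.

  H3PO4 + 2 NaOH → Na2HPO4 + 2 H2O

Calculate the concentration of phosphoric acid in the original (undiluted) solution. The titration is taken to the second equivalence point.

0.8472 mol/L

n(NaOH) = 0.01399 × 0.1199 = 1.677 × 10^-3 mol
From the 1:2 ratio, n(H3PO4) in the aliquot = 1/2 × 1.677 × 10^-3 = 8.387 × 10^-4 mol
[H3PO4]_dilute = 8.387 × 10^-4 / 0.02000 = 0.04194 mol/L
Dilution factor = 100.0 / 4.950 = 20.20
[H3PO4]_stock = 0.04194 × 20.20 = 0.8472 mol/L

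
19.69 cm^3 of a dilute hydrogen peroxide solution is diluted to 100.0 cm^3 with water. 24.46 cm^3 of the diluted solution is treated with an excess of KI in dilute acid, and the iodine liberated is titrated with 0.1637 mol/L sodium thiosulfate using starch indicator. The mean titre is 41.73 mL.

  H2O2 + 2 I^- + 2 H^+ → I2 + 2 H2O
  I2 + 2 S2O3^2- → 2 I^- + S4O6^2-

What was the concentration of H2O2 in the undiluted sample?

n(S2O3^2-) = 0.04173 × 0.1637 = 6.831 × 10^-3 mol
n(I2) = n(S2O3^2-)/2 = 3.416 × 10^-3 mol
n(H2O2) in the aliquot = 3.416 × 10^-3 mol (1:1 ratio)
[H2O2]_dilute = 3.416 × 10^-3 / 0.02446 = 0.1396 mol/L
[H2O2]_original = 0.1396 × 100.0/19.69 = 0.7092 mol/L

0.7092 mol/L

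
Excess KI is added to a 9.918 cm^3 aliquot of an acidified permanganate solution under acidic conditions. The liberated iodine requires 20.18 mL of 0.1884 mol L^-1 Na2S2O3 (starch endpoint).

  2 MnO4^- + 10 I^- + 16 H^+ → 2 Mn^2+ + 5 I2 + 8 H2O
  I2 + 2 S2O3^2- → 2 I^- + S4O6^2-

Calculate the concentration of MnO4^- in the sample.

n(S2O3^2-) = 0.02018 × 0.1884 = 3.802 × 10^-3 mol
n(I2) = n(S2O3^2-)/2 = 1.901 × 10^-3 mol
From the 2:5 ratio, n(MnO4^-) in the aliquot = 2/5 × 1.901 × 10^-3 = 7.604 × 10^-4 mol
[MnO4^-] = 7.604 × 10^-4 / 0.009918 = 0.07667 mol/L

0.07667 mol/L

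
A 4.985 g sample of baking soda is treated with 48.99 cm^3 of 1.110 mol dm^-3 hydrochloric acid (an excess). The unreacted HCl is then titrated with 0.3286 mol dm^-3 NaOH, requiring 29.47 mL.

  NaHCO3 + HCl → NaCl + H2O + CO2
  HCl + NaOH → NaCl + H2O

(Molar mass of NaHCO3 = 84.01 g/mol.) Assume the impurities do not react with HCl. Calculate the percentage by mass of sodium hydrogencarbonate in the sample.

n(HCl) added = 0.04899 × 1.110 = 0.05438 mol
n(NaOH) used in back-titration = 0.02947 × 0.3286 = 9.684 × 10^-3 mol
n(HCl) left over = 9.684 × 10^-3 mol (1:1 ratio)
n(HCl) consumed by analyte = 0.05438 − 9.684 × 10^-3 = 0.04470 mol
n(NaHCO3) = 0.04470 mol (1:1 ratio)
mass of NaHCO3 = 0.04470 × 84.01 = 3.755 g
% NaHCO3 = 3.755 / 4.985 × 100 = 75.32 %

75.32 %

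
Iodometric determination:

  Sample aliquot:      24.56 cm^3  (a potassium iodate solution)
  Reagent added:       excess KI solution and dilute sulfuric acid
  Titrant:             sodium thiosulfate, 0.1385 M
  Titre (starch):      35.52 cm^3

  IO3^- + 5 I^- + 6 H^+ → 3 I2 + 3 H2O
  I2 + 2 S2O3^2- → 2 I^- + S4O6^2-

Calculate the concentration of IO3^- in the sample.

n(S2O3^2-) = 0.03552 × 0.1385 = 4.920 × 10^-3 mol
n(I2) = n(S2O3^2-)/2 = 2.460 × 10^-3 mol
From the 1:3 ratio, n(IO3^-) in the aliquot = 1/3 × 2.460 × 10^-3 = 8.199 × 10^-4 mol
[IO3^-] = 8.199 × 10^-4 / 0.02456 = 0.03338 mol/L

0.03338 M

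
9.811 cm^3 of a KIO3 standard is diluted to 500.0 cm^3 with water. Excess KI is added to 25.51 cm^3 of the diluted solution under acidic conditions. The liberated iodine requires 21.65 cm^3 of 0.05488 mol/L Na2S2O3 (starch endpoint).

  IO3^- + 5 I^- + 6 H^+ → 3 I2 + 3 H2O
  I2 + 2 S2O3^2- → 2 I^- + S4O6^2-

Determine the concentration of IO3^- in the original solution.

0.3956 mol/L

n(S2O3^2-) = 0.02165 × 0.05488 = 1.188 × 10^-3 mol
n(I2) = n(S2O3^2-)/2 = 5.941 × 10^-4 mol
From the 1:3 ratio, n(IO3^-) in the aliquot = 1/3 × 5.941 × 10^-4 = 1.980 × 10^-4 mol
[IO3^-]_dilute = 1.980 × 10^-4 / 0.02551 = 0.007763 mol/L
[IO3^-]_original = 0.007763 × 500.0/9.811 = 0.3956 mol/L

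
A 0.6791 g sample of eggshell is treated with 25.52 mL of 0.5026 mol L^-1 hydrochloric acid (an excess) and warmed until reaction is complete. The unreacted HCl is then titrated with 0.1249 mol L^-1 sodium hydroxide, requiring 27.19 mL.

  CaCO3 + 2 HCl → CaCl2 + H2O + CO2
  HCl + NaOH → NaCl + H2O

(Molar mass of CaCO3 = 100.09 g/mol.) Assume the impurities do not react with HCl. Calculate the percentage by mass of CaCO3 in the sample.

n(HCl) added = 0.02552 × 0.5026 = 0.01283 mol
n(NaOH) used in back-titration = 0.02719 × 0.1249 = 3.396 × 10^-3 mol
n(HCl) left over = 3.396 × 10^-3 mol (1:1 ratio)
n(HCl) consumed by analyte = 0.01283 − 3.396 × 10^-3 = 9.430 × 10^-3 mol
From the 1:2 ratio, n(CaCO3) = 1/2 × 9.430 × 10^-3 = 4.715 × 10^-3 mol
mass of CaCO3 = 4.715 × 10^-3 × 100.09 = 0.4719 g
% CaCO3 = 0.4719 / 0.6791 × 100 = 69.49 %

69.49 %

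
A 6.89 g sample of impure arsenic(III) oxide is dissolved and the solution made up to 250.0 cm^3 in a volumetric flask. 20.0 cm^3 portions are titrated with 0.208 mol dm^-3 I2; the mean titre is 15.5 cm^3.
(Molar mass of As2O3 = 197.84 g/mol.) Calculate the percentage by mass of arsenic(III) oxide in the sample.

57.9 %

As2O3 + 2 I2 + 2 H2O → As2O5 + 4 HI
n(I2) per titration = 0.0155 × 0.208 = 3.22 × 10^-3 mol
From the 1:2 ratio, n(As2O3) in each aliquot = 1/2 × 3.22 × 10^-3 = 1.61 × 10^-3 mol
n(As2O3) in the whole flask = 1.61 × 10^-3 × 250.0/20.0 = 0.0201 mol
mass of As2O3 = 0.0201 × 197.84 = 3.99 g
% As2O3 = 3.99 / 6.89 × 100 = 57.9 %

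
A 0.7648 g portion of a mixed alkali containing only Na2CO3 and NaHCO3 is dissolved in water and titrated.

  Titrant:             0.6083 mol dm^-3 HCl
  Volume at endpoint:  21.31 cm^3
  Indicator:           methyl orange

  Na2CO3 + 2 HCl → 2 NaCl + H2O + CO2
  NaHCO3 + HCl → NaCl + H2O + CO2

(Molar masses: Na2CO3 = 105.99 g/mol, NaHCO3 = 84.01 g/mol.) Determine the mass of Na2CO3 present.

0.5540 g

n(HCl) = 0.02131 × 0.6083 = 0.01296 mol
Let x = n(Na2CO3), y = n(NaHCO3).
Titrant: 2x + 1y = 0.01296;  mass: 105.99x + 84.01y = 0.7648
Solving, x = 5.227 × 10^-3 mol, y = 2.510 × 10^-3 mol
mass of Na2CO3 = 5.227 × 10^-3 × 105.99 = 0.5540 g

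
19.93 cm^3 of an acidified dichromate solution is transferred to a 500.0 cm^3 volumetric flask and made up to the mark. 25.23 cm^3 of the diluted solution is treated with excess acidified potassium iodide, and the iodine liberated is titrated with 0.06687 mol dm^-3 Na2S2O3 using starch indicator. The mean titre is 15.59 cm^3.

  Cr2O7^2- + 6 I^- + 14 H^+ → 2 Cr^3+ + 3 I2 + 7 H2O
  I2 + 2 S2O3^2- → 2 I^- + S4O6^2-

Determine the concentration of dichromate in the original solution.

n(S2O3^2-) = 0.01559 × 0.06687 = 1.043 × 10^-3 mol
n(I2) = n(S2O3^2-)/2 = 5.213 × 10^-4 mol
From the 1:3 ratio, n(Cr2O7^2-) in the aliquot = 1/3 × 5.213 × 10^-4 = 1.738 × 10^-4 mol
[Cr2O7^2-]_dilute = 1.738 × 10^-4 / 0.02523 = 0.006887 mol/L
[Cr2O7^2-]_original = 0.006887 × 500.0/19.93 = 0.1728 mol/L

0.1728 mol/L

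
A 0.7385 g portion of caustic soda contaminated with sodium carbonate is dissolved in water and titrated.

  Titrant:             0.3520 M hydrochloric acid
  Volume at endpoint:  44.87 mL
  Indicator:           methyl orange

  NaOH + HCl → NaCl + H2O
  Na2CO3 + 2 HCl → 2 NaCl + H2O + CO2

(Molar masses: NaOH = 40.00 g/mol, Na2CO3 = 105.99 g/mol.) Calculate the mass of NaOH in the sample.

n(HCl) = 0.04487 × 0.3520 = 0.01579 mol
Let x = n(NaOH), y = n(Na2CO3).
Titrant: 1x + 2y = 0.01579;  mass: 40.00x + 105.99y = 0.7385
Solving, x = 7.581 × 10^-3 mol, y = 4.107 × 10^-3 mol
mass of NaOH = 7.581 × 10^-3 × 40.00 = 0.3032 g

0.3032 g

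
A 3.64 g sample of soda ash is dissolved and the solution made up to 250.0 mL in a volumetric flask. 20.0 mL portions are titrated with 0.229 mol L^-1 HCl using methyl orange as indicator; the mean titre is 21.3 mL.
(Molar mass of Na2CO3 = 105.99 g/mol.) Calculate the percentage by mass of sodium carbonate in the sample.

88.8 %

Na2CO3 + 2 HCl → 2 NaCl + H2O + CO2
n(HCl) per titration = 0.0213 × 0.229 = 4.88 × 10^-3 mol
From the 1:2 ratio, n(Na2CO3) in each aliquot = 1/2 × 4.88 × 10^-3 = 2.44 × 10^-3 mol
n(Na2CO3) in the whole flask = 2.44 × 10^-3 × 250.0/20.0 = 0.0305 mol
mass of Na2CO3 = 0.0305 × 105.99 = 3.23 g
% Na2CO3 = 3.23 / 3.64 × 100 = 88.8 %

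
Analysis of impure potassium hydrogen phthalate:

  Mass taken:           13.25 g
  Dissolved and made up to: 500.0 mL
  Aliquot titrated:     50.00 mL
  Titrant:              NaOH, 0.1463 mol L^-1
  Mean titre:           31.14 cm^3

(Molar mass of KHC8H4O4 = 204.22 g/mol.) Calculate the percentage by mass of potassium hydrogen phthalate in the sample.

70.22 %

KHC8H4O4 + NaOH → KNaC8H4O4 + H2O
n(NaOH) per titration = 0.03114 × 0.1463 = 4.556 × 10^-3 mol
n(KHC8H4O4) in each aliquot = 4.556 × 10^-3 mol (1:1 ratio)
n(KHC8H4O4) in the whole flask = 4.556 × 10^-3 × 500.0/50.00 = 0.04556 mol
mass of KHC8H4O4 = 0.04556 × 204.22 = 9.304 g
% KHC8H4O4 = 9.304 / 13.25 × 100 = 70.22 %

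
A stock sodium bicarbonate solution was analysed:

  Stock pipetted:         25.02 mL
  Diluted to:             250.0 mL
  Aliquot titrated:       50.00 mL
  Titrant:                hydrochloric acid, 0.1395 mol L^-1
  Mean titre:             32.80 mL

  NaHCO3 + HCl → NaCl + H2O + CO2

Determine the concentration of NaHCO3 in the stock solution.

n(HCl) = 0.03280 × 0.1395 = 4.576 × 10^-3 mol
n(NaHCO3) in the aliquot = 4.576 × 10^-3 mol (1:1 ratio)
[NaHCO3]_dilute = 4.576 × 10^-3 / 0.05000 = 0.09151 mol/L
Dilution factor = 250.0 / 25.02 = 9.992
[NaHCO3]_stock = 0.09151 × 9.992 = 0.9144 mol/L

0.9144 mol/L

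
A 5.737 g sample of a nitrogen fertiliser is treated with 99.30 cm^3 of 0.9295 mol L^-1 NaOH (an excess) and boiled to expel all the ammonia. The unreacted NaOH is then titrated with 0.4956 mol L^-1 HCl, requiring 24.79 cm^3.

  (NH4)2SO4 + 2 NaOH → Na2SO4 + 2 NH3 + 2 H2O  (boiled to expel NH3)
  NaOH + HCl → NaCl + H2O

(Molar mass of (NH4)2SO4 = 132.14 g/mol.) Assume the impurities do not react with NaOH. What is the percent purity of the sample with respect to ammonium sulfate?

n(NaOH) added = 0.09930 × 0.9295 = 0.09230 mol
n(HCl) used in back-titration = 0.02479 × 0.4956 = 0.01229 mol
n(NaOH) left over = 0.01229 mol (1:1 ratio)
n(NaOH) consumed by analyte = 0.09230 − 0.01229 = 0.08001 mol
From the 1:2 ratio, n((NH4)2SO4) = 1/2 × 0.08001 = 0.04001 mol
mass of (NH4)2SO4 = 0.04001 × 132.14 = 5.286 g
% (NH4)2SO4 = 5.286 / 5.737 × 100 = 92.15 %

92.15 %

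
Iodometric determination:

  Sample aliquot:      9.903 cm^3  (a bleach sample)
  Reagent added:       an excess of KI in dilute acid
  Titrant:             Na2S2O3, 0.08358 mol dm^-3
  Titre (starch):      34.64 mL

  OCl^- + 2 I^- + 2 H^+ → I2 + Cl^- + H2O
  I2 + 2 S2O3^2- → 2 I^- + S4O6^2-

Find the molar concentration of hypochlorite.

0.1462 mol/L

n(S2O3^2-) = 0.03464 × 0.08358 = 2.895 × 10^-3 mol
n(I2) = n(S2O3^2-)/2 = 1.448 × 10^-3 mol
n(OCl^-) in the aliquot = 1.448 × 10^-3 mol (1:1 ratio)
[OCl^-] = 1.448 × 10^-3 / 0.009903 = 0.1462 mol/L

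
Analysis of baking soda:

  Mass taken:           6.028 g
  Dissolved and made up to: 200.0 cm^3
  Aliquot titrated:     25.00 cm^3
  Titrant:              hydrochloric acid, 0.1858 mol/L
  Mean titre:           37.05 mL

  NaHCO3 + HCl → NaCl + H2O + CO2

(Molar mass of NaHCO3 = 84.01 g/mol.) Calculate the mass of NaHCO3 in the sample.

n(HCl) per titration = 0.03705 × 0.1858 = 6.884 × 10^-3 mol
n(NaHCO3) in each aliquot = 6.884 × 10^-3 mol (1:1 ratio)
n(NaHCO3) in the whole flask = 6.884 × 10^-3 × 200.0/25.00 = 0.05507 mol
mass of NaHCO3 = 0.05507 × 84.01 = 4.627 g

4.627 g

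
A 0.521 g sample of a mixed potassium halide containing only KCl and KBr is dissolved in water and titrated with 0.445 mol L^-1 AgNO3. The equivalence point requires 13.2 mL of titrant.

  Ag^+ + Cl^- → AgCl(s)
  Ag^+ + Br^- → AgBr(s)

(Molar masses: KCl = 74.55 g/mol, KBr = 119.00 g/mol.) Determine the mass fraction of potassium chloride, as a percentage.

n(AgNO3) = 0.0132 × 0.445 = 5.87 × 10^-3 mol
Let x = n(KCl), y = n(KBr).
Titrant: 1x + 1y = 5.87 × 10^-3;  mass: 74.55x + 119.00y = 0.521
Solving, x = 4.00 × 10^-3 mol, y = 1.87 × 10^-3 mol
mass of KCl = 4.00 × 10^-3 × 74.55 = 0.299 g
% KCl = 0.299 / 0.521 × 100 = 57.3 %

57.3 %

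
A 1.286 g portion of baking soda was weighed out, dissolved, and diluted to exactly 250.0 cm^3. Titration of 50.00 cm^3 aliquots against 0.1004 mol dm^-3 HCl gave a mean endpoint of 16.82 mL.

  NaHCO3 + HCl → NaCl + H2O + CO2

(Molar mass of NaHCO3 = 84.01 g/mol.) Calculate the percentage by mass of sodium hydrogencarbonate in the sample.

n(HCl) per titration = 0.01682 × 0.1004 = 1.689 × 10^-3 mol
n(NaHCO3) in each aliquot = 1.689 × 10^-3 mol (1:1 ratio)
n(NaHCO3) in the whole flask = 1.689 × 10^-3 × 250.0/50.00 = 8.444 × 10^-3 mol
mass of NaHCO3 = 8.444 × 10^-3 × 84.01 = 0.7094 g
% NaHCO3 = 0.7094 / 1.286 × 100 = 55.16 %

55.16 %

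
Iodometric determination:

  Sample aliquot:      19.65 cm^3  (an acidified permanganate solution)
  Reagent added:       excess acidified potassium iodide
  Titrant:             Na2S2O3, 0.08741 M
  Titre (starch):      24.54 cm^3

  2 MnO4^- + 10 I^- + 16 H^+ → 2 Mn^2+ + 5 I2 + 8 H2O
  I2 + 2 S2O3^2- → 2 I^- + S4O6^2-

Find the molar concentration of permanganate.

n(S2O3^2-) = 0.02454 × 0.08741 = 2.145 × 10^-3 mol
n(I2) = n(S2O3^2-)/2 = 1.073 × 10^-3 mol
From the 2:5 ratio, n(MnO4^-) in the aliquot = 2/5 × 1.073 × 10^-3 = 4.290 × 10^-4 mol
[MnO4^-] = 4.290 × 10^-4 / 0.01965 = 0.02183 mol/L

0.02183 M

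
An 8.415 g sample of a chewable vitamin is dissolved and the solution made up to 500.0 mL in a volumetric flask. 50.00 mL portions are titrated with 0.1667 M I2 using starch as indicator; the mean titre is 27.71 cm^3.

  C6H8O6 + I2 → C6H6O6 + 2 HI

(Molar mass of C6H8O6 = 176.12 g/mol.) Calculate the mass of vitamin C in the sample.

n(I2) per titration = 0.02771 × 0.1667 = 4.619 × 10^-3 mol
n(C6H8O6) in each aliquot = 4.619 × 10^-3 mol (1:1 ratio)
n(C6H8O6) in the whole flask = 4.619 × 10^-3 × 500.0/50.00 = 0.04619 mol
mass of C6H8O6 = 0.04619 × 176.12 = 8.135 g

8.135 g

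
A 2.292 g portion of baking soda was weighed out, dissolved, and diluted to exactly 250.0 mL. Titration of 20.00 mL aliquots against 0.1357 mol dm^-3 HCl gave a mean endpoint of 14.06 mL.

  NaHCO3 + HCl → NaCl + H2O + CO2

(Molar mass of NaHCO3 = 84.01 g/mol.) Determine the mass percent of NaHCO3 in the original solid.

87.42 %

n(HCl) per titration = 0.01406 × 0.1357 = 1.908 × 10^-3 mol
n(NaHCO3) in each aliquot = 1.908 × 10^-3 mol (1:1 ratio)
n(NaHCO3) in the whole flask = 1.908 × 10^-3 × 250.0/20.00 = 0.02385 mol
mass of NaHCO3 = 0.02385 × 84.01 = 2.004 g
% NaHCO3 = 2.004 / 2.292 × 100 = 87.42 %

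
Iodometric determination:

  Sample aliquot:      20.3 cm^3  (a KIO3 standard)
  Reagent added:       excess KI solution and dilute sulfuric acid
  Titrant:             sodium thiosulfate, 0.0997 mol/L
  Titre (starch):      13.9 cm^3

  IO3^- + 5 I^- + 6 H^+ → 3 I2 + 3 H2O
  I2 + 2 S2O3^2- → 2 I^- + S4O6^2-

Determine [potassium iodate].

n(S2O3^2-) = 0.0139 × 0.0997 = 1.39 × 10^-3 mol
n(I2) = n(S2O3^2-)/2 = 6.93 × 10^-4 mol
From the 1:3 ratio, n(IO3^-) in the aliquot = 1/3 × 6.93 × 10^-4 = 2.31 × 10^-4 mol
[IO3^-] = 2.31 × 10^-4 / 0.0203 = 0.0114 mol/L

0.0114 mol/L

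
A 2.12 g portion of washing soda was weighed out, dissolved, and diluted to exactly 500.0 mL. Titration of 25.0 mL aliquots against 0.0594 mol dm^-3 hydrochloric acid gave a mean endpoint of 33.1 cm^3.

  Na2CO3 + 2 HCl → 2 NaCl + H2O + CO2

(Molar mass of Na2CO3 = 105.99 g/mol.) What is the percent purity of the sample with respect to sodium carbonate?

98.3 %

n(HCl) per titration = 0.0331 × 0.0594 = 1.97 × 10^-3 mol
From the 1:2 ratio, n(Na2CO3) in each aliquot = 1/2 × 1.97 × 10^-3 = 9.83 × 10^-4 mol
n(Na2CO3) in the whole flask = 9.83 × 10^-4 × 500.0/25.0 = 0.0197 mol
mass of Na2CO3 = 0.0197 × 105.99 = 2.08 g
% Na2CO3 = 2.08 / 2.12 × 100 = 98.3 %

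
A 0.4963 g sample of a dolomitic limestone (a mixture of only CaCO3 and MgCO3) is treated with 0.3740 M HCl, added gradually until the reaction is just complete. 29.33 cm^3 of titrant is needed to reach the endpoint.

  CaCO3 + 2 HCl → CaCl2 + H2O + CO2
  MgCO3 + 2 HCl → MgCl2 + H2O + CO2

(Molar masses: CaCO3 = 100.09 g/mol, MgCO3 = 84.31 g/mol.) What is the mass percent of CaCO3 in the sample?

n(HCl) = 0.02933 × 0.3740 = 0.01097 mol
Let x = n(CaCO3), y = n(MgCO3).
Titrant: 2x + 2y = 0.01097;  mass: 100.09x + 84.31y = 0.4963
Solving, x = 2.147 × 10^-3 mol, y = 3.337 × 10^-3 mol
mass of CaCO3 = 2.147 × 10^-3 × 100.09 = 0.2149 g
% CaCO3 = 0.2149 / 0.4963 × 100 = 43.30 %

43.30 %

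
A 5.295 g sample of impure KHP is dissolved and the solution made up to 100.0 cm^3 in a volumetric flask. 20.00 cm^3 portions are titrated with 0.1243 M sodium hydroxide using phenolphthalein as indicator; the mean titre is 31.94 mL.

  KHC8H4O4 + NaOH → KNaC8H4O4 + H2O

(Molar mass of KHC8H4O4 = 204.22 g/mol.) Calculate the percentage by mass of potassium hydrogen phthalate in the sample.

76.56 %

n(NaOH) per titration = 0.03194 × 0.1243 = 3.970 × 10^-3 mol
n(KHC8H4O4) in each aliquot = 3.970 × 10^-3 mol (1:1 ratio)
n(KHC8H4O4) in the whole flask = 3.970 × 10^-3 × 100.0/20.00 = 0.01985 mol
mass of KHC8H4O4 = 0.01985 × 204.22 = 4.054 g
% KHC8H4O4 = 4.054 / 5.295 × 100 = 76.56 %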